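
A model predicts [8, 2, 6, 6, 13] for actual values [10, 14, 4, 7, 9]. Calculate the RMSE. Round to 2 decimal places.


MSE = 33.8000. RMSE = sqrt(33.8000) = 5.81.

5.81


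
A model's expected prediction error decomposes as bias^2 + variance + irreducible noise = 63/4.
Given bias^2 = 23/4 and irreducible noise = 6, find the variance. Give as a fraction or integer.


Total error = bias^2 + variance + irreducible noise. So variance = 63/4 - 23/4 - 6 = 4.

4


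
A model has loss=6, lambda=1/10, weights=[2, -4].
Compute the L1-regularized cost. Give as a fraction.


L1 norm = sum(|w|) = 6. J = 6 + 1/10 * 6 = 33/5.

33/5


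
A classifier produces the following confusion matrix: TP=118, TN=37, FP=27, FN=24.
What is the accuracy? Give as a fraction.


Accuracy = (TP + TN) / (TP + TN + FP + FN) = (118 + 37) / 206 = 155/206.

155/206


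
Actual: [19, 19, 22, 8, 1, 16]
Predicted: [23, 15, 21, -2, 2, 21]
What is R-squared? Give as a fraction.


Mean(y) = 85/6. SS_res = 159. SS_tot = 1937/6. R^2 = 1 - 159/(1937/6) = 983/1937.

983/1937


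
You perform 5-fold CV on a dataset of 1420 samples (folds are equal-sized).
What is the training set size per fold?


Each validation fold has 1420/5 = 284 samples. Training set = 1420 - 284 = 1136.

1136


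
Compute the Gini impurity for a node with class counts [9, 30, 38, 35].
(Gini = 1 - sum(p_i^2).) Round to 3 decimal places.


Total = 112. Proportions: 9/112, 30/112, 38/112, 35/112. sum(p_i^2) = 0.2910. Gini = 1 - 0.2910 = 0.7090, which rounds to 0.709.

0.709


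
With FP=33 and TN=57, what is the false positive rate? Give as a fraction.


FPR = FP / (FP + TN) = 33 / 90 = 11/30.

11/30


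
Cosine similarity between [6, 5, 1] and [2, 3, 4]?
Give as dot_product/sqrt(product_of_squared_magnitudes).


dot = 31. |a|^2 = 62, |b|^2 = 29. cos = 31/sqrt(1798).

31/sqrt(1798)


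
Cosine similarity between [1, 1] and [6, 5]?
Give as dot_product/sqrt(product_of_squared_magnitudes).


dot = 11. |a|^2 = 2, |b|^2 = 61. cos = 11/sqrt(122).

11/sqrt(122)


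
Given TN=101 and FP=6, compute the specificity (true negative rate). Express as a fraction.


Specificity = TN / (TN + FP) = 101 / 107 = 101/107.

101/107


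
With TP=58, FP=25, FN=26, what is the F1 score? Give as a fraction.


Precision = 58/83 = 58/83. Recall = 58/84 = 29/42. F1 = 2*P*R/(P+R) = 116/167.

116/167


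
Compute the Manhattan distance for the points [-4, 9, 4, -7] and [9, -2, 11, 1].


d = sum of absolute differences: |-4-9|=13 + |9--2|=11 + |4-11|=7 + |-7-1|=8 = 39.

39


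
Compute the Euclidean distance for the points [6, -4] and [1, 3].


d = sqrt(sum of squared differences). (6-1)^2=25, (-4-3)^2=49. Sum = 74.

sqrt(74)


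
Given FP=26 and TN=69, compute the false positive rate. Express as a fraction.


FPR = FP / (FP + TN) = 26 / 95 = 26/95.

26/95


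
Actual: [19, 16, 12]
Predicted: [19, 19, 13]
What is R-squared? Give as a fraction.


Mean(y) = 47/3. SS_res = 10. SS_tot = 74/3. R^2 = 1 - 10/(74/3) = 22/37.

22/37


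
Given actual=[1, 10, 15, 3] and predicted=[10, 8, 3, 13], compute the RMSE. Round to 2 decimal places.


MSE = 82.2500. RMSE = sqrt(82.2500) = 9.07.

9.07


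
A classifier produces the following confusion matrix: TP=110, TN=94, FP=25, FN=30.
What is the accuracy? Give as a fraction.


Accuracy = (TP + TN) / (TP + TN + FP + FN) = (110 + 94) / 259 = 204/259.

204/259


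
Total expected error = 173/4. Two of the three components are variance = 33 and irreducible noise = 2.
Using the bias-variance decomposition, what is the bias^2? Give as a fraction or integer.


Total error = bias^2 + variance + irreducible noise. So bias^2 = 173/4 - 33 - 2 = 33/4.

33/4


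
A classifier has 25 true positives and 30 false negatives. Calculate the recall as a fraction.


Recall = TP / (TP + FN) = 25 / 55 = 5/11.

5/11


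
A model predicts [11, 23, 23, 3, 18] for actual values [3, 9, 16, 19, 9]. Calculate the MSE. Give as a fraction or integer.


MSE = (1/5) * ((3-11)^2=64 + (9-23)^2=196 + (16-23)^2=49 + (19-3)^2=256 + (9-18)^2=81). Sum = 646. MSE = 646/5.

646/5


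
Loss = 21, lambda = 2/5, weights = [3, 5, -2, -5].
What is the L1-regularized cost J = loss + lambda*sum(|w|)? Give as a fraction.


L1 norm = sum(|w|) = 15. J = 21 + 2/5 * 15 = 27.

27


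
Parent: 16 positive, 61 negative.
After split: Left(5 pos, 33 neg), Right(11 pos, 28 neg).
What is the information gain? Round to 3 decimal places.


H(parent) = 0.7372. H(left) = 0.5618, H(right) = 0.8582. Weighted = (38/77)*0.5618 + (39/77)*0.8582 = 0.7119. IG = 0.7372 - 0.7119 = 0.0253, which rounds to 0.025.

0.025


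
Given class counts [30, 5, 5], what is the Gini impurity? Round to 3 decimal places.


Total = 40. Proportions: 30/40, 5/40, 5/40. sum(p_i^2) = 0.5938. Gini = 1 - 0.5938 = 0.4062, which rounds to 0.406.

0.406


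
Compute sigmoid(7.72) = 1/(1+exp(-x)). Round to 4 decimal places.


sigma(7.72) = 1/(1+e^(-7.72)) = 1/(1+0.000444) = 1/1.000444 = 0.9996.

0.9996


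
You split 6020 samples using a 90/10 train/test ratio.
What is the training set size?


Test set = 6020 * 10% = 602. Training set = 6020 - 602 = 5418.

5418


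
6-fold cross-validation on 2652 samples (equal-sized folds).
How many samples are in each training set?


Each validation fold has 2652/6 = 442 samples. Training set = 2652 - 442 = 2210.

2210


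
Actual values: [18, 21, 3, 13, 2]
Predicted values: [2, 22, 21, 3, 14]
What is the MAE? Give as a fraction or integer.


MAE = (1/5) * (|18-2|=16 + |21-22|=1 + |3-21|=18 + |13-3|=10 + |2-14|=12). Sum = 57. MAE = 57/5.

57/5


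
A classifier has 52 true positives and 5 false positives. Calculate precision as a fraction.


Precision = TP / (TP + FP) = 52 / 57 = 52/57.

52/57


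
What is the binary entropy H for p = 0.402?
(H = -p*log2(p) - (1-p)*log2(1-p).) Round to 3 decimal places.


H = -0.402*log2(0.402) - 0.598*log2(0.598) = 0.972.

0.972


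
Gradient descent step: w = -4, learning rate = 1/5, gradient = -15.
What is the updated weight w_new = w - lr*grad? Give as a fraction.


w_new = -4 - 1/5 * -15 = -4 - -3 = -1.

-1


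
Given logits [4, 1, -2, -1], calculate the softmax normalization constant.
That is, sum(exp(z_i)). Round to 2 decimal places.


Denom = e^4=54.5982 + e^1=2.7183 + e^-2=0.1353 + e^-1=0.3679. Sum = 57.8197, which rounds to 57.82.

57.82


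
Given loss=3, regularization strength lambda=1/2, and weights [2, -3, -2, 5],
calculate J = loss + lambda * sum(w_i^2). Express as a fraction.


L2 sq norm = sum(w^2) = 42. J = 3 + 1/2 * 42 = 24.

24


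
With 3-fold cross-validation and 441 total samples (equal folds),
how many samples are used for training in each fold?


Each validation fold has 441/3 = 147 samples. Training set = 441 - 147 = 294.

294


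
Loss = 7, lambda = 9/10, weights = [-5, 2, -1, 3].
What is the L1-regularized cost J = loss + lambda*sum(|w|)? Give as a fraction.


L1 norm = sum(|w|) = 11. J = 7 + 9/10 * 11 = 169/10.

169/10


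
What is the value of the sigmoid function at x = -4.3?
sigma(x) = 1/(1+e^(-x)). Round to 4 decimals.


sigma(-4.3) = 1/(1+e^(4.3)) = 1/(1+73.699794) = 1/74.699794 = 0.0134.

0.0134


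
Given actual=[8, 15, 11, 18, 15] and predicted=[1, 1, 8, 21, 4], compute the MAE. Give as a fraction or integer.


MAE = (1/5) * (|8-1|=7 + |15-1|=14 + |11-8|=3 + |18-21|=3 + |15-4|=11). Sum = 38. MAE = 38/5.

38/5


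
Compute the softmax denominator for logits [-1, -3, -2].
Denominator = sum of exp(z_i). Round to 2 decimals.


Denom = e^-1=0.3679 + e^-3=0.0498 + e^-2=0.1353. Sum = 0.5530, which rounds to 0.55.

0.55


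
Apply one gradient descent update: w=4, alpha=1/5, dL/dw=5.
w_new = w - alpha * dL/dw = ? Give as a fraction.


w_new = 4 - 1/5 * 5 = 4 - 1 = 3.

3


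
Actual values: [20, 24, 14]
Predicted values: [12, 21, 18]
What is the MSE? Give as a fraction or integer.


MSE = (1/3) * ((20-12)^2=64 + (24-21)^2=9 + (14-18)^2=16). Sum = 89. MSE = 89/3.

89/3


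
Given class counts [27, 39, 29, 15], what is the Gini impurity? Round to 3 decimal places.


Total = 110. Proportions: 27/110, 39/110, 29/110, 15/110. sum(p_i^2) = 0.2740. Gini = 1 - 0.2740 = 0.7260, which rounds to 0.726.

0.726


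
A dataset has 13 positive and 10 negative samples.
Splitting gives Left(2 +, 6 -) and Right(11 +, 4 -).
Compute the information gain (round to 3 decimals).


H(parent) = 0.9877. H(left) = 0.8113, H(right) = 0.8366. Weighted = (8/23)*0.8113 + (15/23)*0.8366 = 0.8278. IG = 0.9877 - 0.8278 = 0.1599, which rounds to 0.160.

0.160


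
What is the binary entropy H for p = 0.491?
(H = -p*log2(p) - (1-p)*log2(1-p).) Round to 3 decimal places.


H = -0.491*log2(0.491) - 0.509*log2(0.509) = 1.000.

1.000


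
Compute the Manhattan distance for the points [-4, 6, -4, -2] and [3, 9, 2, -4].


d = sum of absolute differences: |-4-3|=7 + |6-9|=3 + |-4-2|=6 + |-2--4|=2 = 18.

18


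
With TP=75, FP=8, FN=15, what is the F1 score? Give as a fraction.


Precision = 75/83 = 75/83. Recall = 75/90 = 5/6. F1 = 2*P*R/(P+R) = 150/173.

150/173


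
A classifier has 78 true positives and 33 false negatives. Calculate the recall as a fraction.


Recall = TP / (TP + FN) = 78 / 111 = 26/37.

26/37


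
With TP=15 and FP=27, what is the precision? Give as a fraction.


Precision = TP / (TP + FP) = 15 / 42 = 5/14.

5/14


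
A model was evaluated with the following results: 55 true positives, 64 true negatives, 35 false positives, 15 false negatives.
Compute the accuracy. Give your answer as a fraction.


Accuracy = (TP + TN) / (TP + TN + FP + FN) = (55 + 64) / 169 = 119/169.

119/169


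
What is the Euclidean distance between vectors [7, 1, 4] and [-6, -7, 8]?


d = sqrt(sum of squared differences). (7--6)^2=169, (1--7)^2=64, (4-8)^2=16. Sum = 249.

sqrt(249)


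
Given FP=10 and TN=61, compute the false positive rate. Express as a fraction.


FPR = FP / (FP + TN) = 10 / 71 = 10/71.

10/71


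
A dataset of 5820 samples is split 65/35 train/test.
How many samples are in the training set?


Test set = 5820 * 35% = 2037. Training set = 5820 - 2037 = 3783.

3783


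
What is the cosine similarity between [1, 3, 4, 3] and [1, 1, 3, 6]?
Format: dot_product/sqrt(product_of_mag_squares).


dot = 34. |a|^2 = 35, |b|^2 = 47. cos = 34/sqrt(1645).

34/sqrt(1645)


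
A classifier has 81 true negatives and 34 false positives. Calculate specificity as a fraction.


Specificity = TN / (TN + FP) = 81 / 115 = 81/115.

81/115


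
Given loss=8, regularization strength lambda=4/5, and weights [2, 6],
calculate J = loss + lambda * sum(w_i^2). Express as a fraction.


L2 sq norm = sum(w^2) = 40. J = 8 + 4/5 * 40 = 40.

40


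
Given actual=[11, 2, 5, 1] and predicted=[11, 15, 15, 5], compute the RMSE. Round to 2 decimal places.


MSE = 71.2500. RMSE = sqrt(71.2500) = 8.44.

8.44


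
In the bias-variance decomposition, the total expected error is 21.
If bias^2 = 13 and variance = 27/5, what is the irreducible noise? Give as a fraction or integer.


Total error = bias^2 + variance + irreducible noise. So irreducible noise = 21 - 13 - 27/5 = 13/5.

13/5


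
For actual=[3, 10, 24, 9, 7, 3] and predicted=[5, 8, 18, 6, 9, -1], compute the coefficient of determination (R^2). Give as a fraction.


Mean(y) = 28/3. SS_res = 73. SS_tot = 904/3. R^2 = 1 - 73/(904/3) = 685/904.

685/904


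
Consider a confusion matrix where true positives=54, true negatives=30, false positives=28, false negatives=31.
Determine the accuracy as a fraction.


Accuracy = (TP + TN) / (TP + TN + FP + FN) = (54 + 30) / 143 = 84/143.

84/143


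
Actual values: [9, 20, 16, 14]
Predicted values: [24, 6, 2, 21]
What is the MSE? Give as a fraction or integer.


MSE = (1/4) * ((9-24)^2=225 + (20-6)^2=196 + (16-2)^2=196 + (14-21)^2=49). Sum = 666. MSE = 333/2.

333/2


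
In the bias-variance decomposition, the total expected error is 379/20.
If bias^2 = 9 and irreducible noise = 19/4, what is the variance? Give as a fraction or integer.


Total error = bias^2 + variance + irreducible noise. So variance = 379/20 - 9 - 19/4 = 26/5.

26/5


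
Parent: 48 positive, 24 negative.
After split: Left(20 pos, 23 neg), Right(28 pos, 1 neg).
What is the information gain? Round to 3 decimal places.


H(parent) = 0.9183. H(left) = 0.9965, H(right) = 0.2164. Weighted = (43/72)*0.9965 + (29/72)*0.2164 = 0.6823. IG = 0.9183 - 0.6823 = 0.2360, which rounds to 0.236.

0.236


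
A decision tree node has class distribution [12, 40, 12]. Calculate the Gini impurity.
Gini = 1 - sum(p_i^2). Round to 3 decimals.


Total = 64. Proportions: 12/64, 40/64, 12/64. sum(p_i^2) = 0.4609. Gini = 1 - 0.4609 = 0.5391, which rounds to 0.539.

0.539


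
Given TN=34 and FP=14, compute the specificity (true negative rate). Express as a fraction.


Specificity = TN / (TN + FP) = 34 / 48 = 17/24.

17/24


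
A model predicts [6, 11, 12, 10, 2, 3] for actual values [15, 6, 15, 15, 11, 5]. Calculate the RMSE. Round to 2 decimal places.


MSE = 37.5000. RMSE = sqrt(37.5000) = 6.12.

6.12


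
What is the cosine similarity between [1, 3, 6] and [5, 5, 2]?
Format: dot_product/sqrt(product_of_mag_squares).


dot = 32. |a|^2 = 46, |b|^2 = 54. cos = 32/sqrt(2484).

32/sqrt(2484)


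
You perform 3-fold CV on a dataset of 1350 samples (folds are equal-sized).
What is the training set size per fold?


Each validation fold has 1350/3 = 450 samples. Training set = 1350 - 450 = 900.

900


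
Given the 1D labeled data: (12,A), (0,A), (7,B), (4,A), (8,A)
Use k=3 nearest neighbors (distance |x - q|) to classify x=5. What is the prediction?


Distances: |12-5|=7, |0-5|=5, |7-5|=2, |4-5|=1, |8-5|=3. 3 nearest: (4,A), (7,B), (8,A). Counts: {'A': 2, 'B': 1}. Majority class: A.

A


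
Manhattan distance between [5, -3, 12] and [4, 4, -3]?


d = sum of absolute differences: |5-4|=1 + |-3-4|=7 + |12--3|=15 = 23.

23


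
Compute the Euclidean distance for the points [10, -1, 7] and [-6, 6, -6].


d = sqrt(sum of squared differences). (10--6)^2=256, (-1-6)^2=49, (7--6)^2=169. Sum = 474.

sqrt(474)


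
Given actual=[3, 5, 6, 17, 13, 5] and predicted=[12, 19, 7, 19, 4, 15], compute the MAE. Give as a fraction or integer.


MAE = (1/6) * (|3-12|=9 + |5-19|=14 + |6-7|=1 + |17-19|=2 + |13-4|=9 + |5-15|=10). Sum = 45. MAE = 15/2.

15/2


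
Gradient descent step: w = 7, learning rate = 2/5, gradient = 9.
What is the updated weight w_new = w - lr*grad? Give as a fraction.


w_new = 7 - 2/5 * 9 = 7 - 18/5 = 17/5.

17/5


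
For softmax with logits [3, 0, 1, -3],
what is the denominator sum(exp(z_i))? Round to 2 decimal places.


Denom = e^3=20.0855 + e^0=1.0000 + e^1=2.7183 + e^-3=0.0498. Sum = 23.8536, which rounds to 23.85.

23.85


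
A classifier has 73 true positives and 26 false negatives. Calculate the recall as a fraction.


Recall = TP / (TP + FN) = 73 / 99 = 73/99.

73/99


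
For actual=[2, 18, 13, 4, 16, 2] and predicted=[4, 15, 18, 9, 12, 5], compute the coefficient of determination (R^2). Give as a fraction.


Mean(y) = 55/6. SS_res = 88. SS_tot = 1613/6. R^2 = 1 - 88/(1613/6) = 1085/1613.

1085/1613


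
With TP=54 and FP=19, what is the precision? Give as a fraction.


Precision = TP / (TP + FP) = 54 / 73 = 54/73.

54/73


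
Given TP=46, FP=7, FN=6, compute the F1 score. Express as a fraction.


Precision = 46/53 = 46/53. Recall = 46/52 = 23/26. F1 = 2*P*R/(P+R) = 92/105.

92/105


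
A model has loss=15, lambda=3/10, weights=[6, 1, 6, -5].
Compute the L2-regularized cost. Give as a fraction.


L2 sq norm = sum(w^2) = 98. J = 15 + 3/10 * 98 = 222/5.

222/5


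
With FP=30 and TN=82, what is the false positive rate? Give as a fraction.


FPR = FP / (FP + TN) = 30 / 112 = 15/56.

15/56


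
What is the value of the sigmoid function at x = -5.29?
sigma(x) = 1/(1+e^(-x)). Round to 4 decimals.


sigma(-5.29) = 1/(1+e^(5.29)) = 1/(1+198.343425) = 1/199.343425 = 0.0050.

0.0050


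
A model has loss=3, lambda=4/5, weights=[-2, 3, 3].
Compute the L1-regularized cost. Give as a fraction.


L1 norm = sum(|w|) = 8. J = 3 + 4/5 * 8 = 47/5.

47/5


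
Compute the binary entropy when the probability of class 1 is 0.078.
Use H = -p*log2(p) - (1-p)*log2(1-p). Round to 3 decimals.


H = -0.078*log2(0.078) - 0.922*log2(0.922) = 0.395.

0.395


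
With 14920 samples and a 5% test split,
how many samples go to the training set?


Test set = 14920 * 5% = 746. Training set = 14920 - 746 = 14174.

14174


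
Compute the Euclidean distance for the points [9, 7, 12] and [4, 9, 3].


d = sqrt(sum of squared differences). (9-4)^2=25, (7-9)^2=4, (12-3)^2=81. Sum = 110.

sqrt(110)


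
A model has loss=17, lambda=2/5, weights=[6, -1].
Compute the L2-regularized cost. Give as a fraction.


L2 sq norm = sum(w^2) = 37. J = 17 + 2/5 * 37 = 159/5.

159/5


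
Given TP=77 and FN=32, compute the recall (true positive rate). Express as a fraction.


Recall = TP / (TP + FN) = 77 / 109 = 77/109.

77/109


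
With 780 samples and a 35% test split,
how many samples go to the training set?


Test set = 780 * 35% = 273. Training set = 780 - 273 = 507.

507


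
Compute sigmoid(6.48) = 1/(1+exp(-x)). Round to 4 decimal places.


sigma(6.48) = 1/(1+e^(-6.48)) = 1/(1+0.001534) = 1/1.001534 = 0.9985.

0.9985


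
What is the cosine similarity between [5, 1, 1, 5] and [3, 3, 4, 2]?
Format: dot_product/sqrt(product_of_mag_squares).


dot = 32. |a|^2 = 52, |b|^2 = 38. cos = 32/sqrt(1976).

32/sqrt(1976)


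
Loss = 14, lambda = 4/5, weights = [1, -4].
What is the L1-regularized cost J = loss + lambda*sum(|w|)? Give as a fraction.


L1 norm = sum(|w|) = 5. J = 14 + 4/5 * 5 = 18.

18


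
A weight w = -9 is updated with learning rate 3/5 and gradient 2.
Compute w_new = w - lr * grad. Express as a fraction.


w_new = -9 - 3/5 * 2 = -9 - 6/5 = -51/5.

-51/5


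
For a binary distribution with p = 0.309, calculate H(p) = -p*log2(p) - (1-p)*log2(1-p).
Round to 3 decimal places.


H = -0.309*log2(0.309) - 0.691*log2(0.691) = 0.892.

0.892


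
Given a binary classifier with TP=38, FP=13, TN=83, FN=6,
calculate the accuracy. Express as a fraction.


Accuracy = (TP + TN) / (TP + TN + FP + FN) = (38 + 83) / 140 = 121/140.

121/140


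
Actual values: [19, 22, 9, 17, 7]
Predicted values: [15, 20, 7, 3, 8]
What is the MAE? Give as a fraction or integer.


MAE = (1/5) * (|19-15|=4 + |22-20|=2 + |9-7|=2 + |17-3|=14 + |7-8|=1). Sum = 23. MAE = 23/5.

23/5


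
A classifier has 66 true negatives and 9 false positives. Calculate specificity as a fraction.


Specificity = TN / (TN + FP) = 66 / 75 = 22/25.

22/25


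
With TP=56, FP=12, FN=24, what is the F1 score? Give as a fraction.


Precision = 56/68 = 14/17. Recall = 56/80 = 7/10. F1 = 2*P*R/(P+R) = 28/37.

28/37


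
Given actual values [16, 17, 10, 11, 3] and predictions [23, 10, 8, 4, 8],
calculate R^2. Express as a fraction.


Mean(y) = 57/5. SS_res = 176. SS_tot = 626/5. R^2 = 1 - 176/(626/5) = -127/313.

-127/313


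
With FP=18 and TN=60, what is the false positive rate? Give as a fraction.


FPR = FP / (FP + TN) = 18 / 78 = 3/13.

3/13


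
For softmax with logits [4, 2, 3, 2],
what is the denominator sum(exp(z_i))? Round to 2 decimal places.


Denom = e^4=54.5982 + e^2=7.3891 + e^3=20.0855 + e^2=7.3891. Sum = 89.4619, which rounds to 89.46.

89.46


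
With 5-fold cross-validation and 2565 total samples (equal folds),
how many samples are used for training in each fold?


Each validation fold has 2565/5 = 513 samples. Training set = 2565 - 513 = 2052.

2052


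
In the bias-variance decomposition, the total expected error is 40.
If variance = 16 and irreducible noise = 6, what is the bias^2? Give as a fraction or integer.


Total error = bias^2 + variance + irreducible noise. So bias^2 = 40 - 16 - 6 = 18.

18


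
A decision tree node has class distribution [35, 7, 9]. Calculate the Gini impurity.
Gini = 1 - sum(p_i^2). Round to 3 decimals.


Total = 51. Proportions: 35/51, 7/51, 9/51. sum(p_i^2) = 0.5210. Gini = 1 - 0.5210 = 0.4790, which rounds to 0.479.

0.479


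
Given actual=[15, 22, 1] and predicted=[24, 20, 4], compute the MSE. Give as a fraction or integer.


MSE = (1/3) * ((15-24)^2=81 + (22-20)^2=4 + (1-4)^2=9). Sum = 94. MSE = 94/3.

94/3


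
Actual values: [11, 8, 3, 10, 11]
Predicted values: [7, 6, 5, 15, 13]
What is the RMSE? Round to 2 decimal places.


MSE = 10.6000. RMSE = sqrt(10.6000) = 3.26.

3.26


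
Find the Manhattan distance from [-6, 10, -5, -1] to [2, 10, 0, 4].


d = sum of absolute differences: |-6-2|=8 + |10-10|=0 + |-5-0|=5 + |-1-4|=5 = 18.

18


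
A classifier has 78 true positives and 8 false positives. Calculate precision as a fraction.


Precision = TP / (TP + FP) = 78 / 86 = 39/43.

39/43


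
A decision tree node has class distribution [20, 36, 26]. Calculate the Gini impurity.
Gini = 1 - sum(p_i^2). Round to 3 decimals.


Total = 82. Proportions: 20/82, 36/82, 26/82. sum(p_i^2) = 0.3528. Gini = 1 - 0.3528 = 0.6472, which rounds to 0.647.

0.647


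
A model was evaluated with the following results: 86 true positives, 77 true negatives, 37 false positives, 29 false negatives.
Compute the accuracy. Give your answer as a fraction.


Accuracy = (TP + TN) / (TP + TN + FP + FN) = (86 + 77) / 229 = 163/229.

163/229


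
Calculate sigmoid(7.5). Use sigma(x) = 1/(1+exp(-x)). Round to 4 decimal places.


sigma(7.5) = 1/(1+e^(-7.5)) = 1/(1+0.000553) = 1/1.000553 = 0.9994.

0.9994


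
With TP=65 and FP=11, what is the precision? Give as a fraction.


Precision = TP / (TP + FP) = 65 / 76 = 65/76.

65/76


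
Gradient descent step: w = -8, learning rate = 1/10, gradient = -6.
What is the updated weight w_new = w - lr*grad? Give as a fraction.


w_new = -8 - 1/10 * -6 = -8 - -3/5 = -37/5.

-37/5


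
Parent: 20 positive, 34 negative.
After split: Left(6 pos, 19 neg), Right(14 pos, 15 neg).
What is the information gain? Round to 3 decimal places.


H(parent) = 0.9510. H(left) = 0.7950, H(right) = 0.9991. Weighted = (25/54)*0.7950 + (29/54)*0.9991 = 0.9046. IG = 0.9510 - 0.9046 = 0.0464, which rounds to 0.046.

0.046


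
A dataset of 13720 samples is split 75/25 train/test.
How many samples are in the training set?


Test set = 13720 * 25% = 3430. Training set = 13720 - 3430 = 10290.

10290


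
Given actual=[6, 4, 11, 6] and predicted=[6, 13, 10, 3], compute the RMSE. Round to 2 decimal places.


MSE = 22.7500. RMSE = sqrt(22.7500) = 4.77.

4.77


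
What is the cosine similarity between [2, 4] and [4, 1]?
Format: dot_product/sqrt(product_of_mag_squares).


dot = 12. |a|^2 = 20, |b|^2 = 17. cos = 12/sqrt(340).

12/sqrt(340)


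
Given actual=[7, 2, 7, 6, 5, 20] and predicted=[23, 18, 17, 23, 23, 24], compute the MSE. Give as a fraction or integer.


MSE = (1/6) * ((7-23)^2=256 + (2-18)^2=256 + (7-17)^2=100 + (6-23)^2=289 + (5-23)^2=324 + (20-24)^2=16). Sum = 1241. MSE = 1241/6.

1241/6


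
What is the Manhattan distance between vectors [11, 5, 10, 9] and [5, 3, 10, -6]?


d = sum of absolute differences: |11-5|=6 + |5-3|=2 + |10-10|=0 + |9--6|=15 = 23.

23


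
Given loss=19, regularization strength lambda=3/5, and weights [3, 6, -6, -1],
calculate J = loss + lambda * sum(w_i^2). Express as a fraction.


L2 sq norm = sum(w^2) = 82. J = 19 + 3/5 * 82 = 341/5.

341/5


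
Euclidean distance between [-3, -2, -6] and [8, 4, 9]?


d = sqrt(sum of squared differences). (-3-8)^2=121, (-2-4)^2=36, (-6-9)^2=225. Sum = 382.

sqrt(382)


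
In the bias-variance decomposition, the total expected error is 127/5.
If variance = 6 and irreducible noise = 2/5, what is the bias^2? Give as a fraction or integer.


Total error = bias^2 + variance + irreducible noise. So bias^2 = 127/5 - 6 - 2/5 = 19.

19


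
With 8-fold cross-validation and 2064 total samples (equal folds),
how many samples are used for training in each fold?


Each validation fold has 2064/8 = 258 samples. Training set = 2064 - 258 = 1806.

1806


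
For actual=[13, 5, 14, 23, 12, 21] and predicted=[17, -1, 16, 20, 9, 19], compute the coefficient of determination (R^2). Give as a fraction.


Mean(y) = 44/3. SS_res = 78. SS_tot = 640/3. R^2 = 1 - 78/(640/3) = 203/320.

203/320


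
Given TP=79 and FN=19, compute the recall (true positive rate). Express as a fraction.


Recall = TP / (TP + FN) = 79 / 98 = 79/98.

79/98


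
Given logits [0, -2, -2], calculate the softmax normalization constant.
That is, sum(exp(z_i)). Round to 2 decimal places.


Denom = e^0=1.0000 + e^-2=0.1353 + e^-2=0.1353. Sum = 1.2706, which rounds to 1.27.

1.27


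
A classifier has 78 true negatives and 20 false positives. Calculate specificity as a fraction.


Specificity = TN / (TN + FP) = 78 / 98 = 39/49.

39/49


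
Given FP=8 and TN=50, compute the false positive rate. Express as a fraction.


FPR = FP / (FP + TN) = 8 / 58 = 4/29.

4/29


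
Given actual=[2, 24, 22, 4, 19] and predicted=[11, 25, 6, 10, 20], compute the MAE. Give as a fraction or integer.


MAE = (1/5) * (|2-11|=9 + |24-25|=1 + |22-6|=16 + |4-10|=6 + |19-20|=1). Sum = 33. MAE = 33/5.

33/5


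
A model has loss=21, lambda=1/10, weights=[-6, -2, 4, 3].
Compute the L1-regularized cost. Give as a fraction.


L1 norm = sum(|w|) = 15. J = 21 + 1/10 * 15 = 45/2.

45/2


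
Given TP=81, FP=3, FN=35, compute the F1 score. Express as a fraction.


Precision = 81/84 = 27/28. Recall = 81/116 = 81/116. F1 = 2*P*R/(P+R) = 81/100.

81/100


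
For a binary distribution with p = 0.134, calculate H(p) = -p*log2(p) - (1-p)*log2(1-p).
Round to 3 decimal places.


H = -0.134*log2(0.134) - 0.866*log2(0.866) = 0.568.

0.568


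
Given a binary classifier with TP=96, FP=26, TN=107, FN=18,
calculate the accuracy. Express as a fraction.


Accuracy = (TP + TN) / (TP + TN + FP + FN) = (96 + 107) / 247 = 203/247.

203/247


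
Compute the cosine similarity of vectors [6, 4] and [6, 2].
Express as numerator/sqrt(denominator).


dot = 44. |a|^2 = 52, |b|^2 = 40. cos = 44/sqrt(2080).

44/sqrt(2080)


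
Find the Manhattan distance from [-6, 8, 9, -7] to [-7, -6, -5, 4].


d = sum of absolute differences: |-6--7|=1 + |8--6|=14 + |9--5|=14 + |-7-4|=11 = 40.

40


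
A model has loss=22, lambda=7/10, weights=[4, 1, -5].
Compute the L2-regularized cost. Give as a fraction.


L2 sq norm = sum(w^2) = 42. J = 22 + 7/10 * 42 = 257/5.

257/5


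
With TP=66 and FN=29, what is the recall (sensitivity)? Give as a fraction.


Recall = TP / (TP + FN) = 66 / 95 = 66/95.

66/95


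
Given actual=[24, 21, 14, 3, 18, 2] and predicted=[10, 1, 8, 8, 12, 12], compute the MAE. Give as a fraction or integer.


MAE = (1/6) * (|24-10|=14 + |21-1|=20 + |14-8|=6 + |3-8|=5 + |18-12|=6 + |2-12|=10). Sum = 61. MAE = 61/6.

61/6


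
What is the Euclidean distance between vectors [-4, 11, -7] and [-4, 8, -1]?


d = sqrt(sum of squared differences). (-4--4)^2=0, (11-8)^2=9, (-7--1)^2=36. Sum = 45.

sqrt(45)


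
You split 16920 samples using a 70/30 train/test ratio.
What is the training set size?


Test set = 16920 * 30% = 5076. Training set = 16920 - 5076 = 11844.

11844


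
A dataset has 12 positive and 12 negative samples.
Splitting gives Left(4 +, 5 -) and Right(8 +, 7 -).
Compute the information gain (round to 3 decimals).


H(parent) = 1.0000. H(left) = 0.9911, H(right) = 0.9968. Weighted = (9/24)*0.9911 + (15/24)*0.9968 = 0.9947. IG = 1.0000 - 0.9947 = 0.0053, which rounds to 0.005.

0.005


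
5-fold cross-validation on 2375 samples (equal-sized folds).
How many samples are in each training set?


Each validation fold has 2375/5 = 475 samples. Training set = 2375 - 475 = 1900.

1900


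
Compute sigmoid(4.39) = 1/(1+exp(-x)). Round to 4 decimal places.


sigma(4.39) = 1/(1+e^(-4.39)) = 1/(1+0.012401) = 1/1.012401 = 0.9878.

0.9878


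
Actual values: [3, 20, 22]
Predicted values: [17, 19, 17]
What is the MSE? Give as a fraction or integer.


MSE = (1/3) * ((3-17)^2=196 + (20-19)^2=1 + (22-17)^2=25). Sum = 222. MSE = 74.

74


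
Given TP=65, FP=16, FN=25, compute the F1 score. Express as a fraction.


Precision = 65/81 = 65/81. Recall = 65/90 = 13/18. F1 = 2*P*R/(P+R) = 130/171.

130/171


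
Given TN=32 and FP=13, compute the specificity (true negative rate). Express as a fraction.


Specificity = TN / (TN + FP) = 32 / 45 = 32/45.

32/45


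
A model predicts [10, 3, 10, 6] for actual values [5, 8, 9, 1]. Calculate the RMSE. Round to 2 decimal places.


MSE = 19.0000. RMSE = sqrt(19.0000) = 4.36.

4.36


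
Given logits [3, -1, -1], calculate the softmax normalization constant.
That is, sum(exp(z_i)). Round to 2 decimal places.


Denom = e^3=20.0855 + e^-1=0.3679 + e^-1=0.3679. Sum = 20.8213, which rounds to 20.82.

20.82


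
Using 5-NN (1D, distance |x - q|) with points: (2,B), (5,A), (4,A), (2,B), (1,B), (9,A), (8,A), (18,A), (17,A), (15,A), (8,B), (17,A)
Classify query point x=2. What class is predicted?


Distances: |2-2|=0, |5-2|=3, |4-2|=2, |2-2|=0, |1-2|=1, |9-2|=7, |8-2|=6, |18-2|=16, |17-2|=15, |15-2|=13, |8-2|=6, |17-2|=15. 5 nearest: (2,B), (2,B), (1,B), (4,A), (5,A). Counts: {'B': 3, 'A': 2}. Majority class: B.

B


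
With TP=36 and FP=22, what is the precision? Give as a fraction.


Precision = TP / (TP + FP) = 36 / 58 = 18/29.

18/29


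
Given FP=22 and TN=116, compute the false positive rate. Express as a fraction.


FPR = FP / (FP + TN) = 22 / 138 = 11/69.

11/69


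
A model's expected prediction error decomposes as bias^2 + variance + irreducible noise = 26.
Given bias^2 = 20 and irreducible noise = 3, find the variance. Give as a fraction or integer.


Total error = bias^2 + variance + irreducible noise. So variance = 26 - 20 - 3 = 3.

3


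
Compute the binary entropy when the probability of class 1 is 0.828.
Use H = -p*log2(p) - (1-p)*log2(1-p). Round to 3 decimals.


H = -0.828*log2(0.828) - 0.172*log2(0.172) = 0.662.

0.662


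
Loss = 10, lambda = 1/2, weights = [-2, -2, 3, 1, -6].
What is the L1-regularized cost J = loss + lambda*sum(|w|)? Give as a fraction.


L1 norm = sum(|w|) = 14. J = 10 + 1/2 * 14 = 17.

17


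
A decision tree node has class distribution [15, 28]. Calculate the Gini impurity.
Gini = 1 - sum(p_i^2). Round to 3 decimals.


Total = 43. Proportions: 15/43, 28/43. sum(p_i^2) = 0.5457. Gini = 1 - 0.5457 = 0.4543, which rounds to 0.454.

0.454


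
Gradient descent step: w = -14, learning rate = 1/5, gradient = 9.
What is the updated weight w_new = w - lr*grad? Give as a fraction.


w_new = -14 - 1/5 * 9 = -14 - 9/5 = -79/5.

-79/5


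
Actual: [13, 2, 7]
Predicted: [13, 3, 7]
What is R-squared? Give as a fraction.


Mean(y) = 22/3. SS_res = 1. SS_tot = 182/3. R^2 = 1 - 1/(182/3) = 179/182.

179/182


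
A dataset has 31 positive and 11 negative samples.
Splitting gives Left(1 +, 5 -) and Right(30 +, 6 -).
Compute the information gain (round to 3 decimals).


H(parent) = 0.8296. H(left) = 0.6500, H(right) = 0.6500. Weighted = (6/42)*0.6500 + (36/42)*0.6500 = 0.6500. IG = 0.8296 - 0.6500 = 0.1796, which rounds to 0.180.

0.180


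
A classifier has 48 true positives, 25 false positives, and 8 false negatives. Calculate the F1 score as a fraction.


Precision = 48/73 = 48/73. Recall = 48/56 = 6/7. F1 = 2*P*R/(P+R) = 32/43.

32/43


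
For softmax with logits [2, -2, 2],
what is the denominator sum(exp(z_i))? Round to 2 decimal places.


Denom = e^2=7.3891 + e^-2=0.1353 + e^2=7.3891. Sum = 14.9135, which rounds to 14.91.

14.91


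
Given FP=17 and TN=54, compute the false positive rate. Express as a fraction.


FPR = FP / (FP + TN) = 17 / 71 = 17/71.

17/71


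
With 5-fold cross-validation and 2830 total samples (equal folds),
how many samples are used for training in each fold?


Each validation fold has 2830/5 = 566 samples. Training set = 2830 - 566 = 2264.

2264


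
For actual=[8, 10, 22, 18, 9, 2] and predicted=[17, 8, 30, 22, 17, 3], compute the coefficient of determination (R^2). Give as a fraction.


Mean(y) = 23/2. SS_res = 230. SS_tot = 527/2. R^2 = 1 - 230/(527/2) = 67/527.

67/527


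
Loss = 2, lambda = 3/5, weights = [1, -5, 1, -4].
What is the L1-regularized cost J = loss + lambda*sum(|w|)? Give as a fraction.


L1 norm = sum(|w|) = 11. J = 2 + 3/5 * 11 = 43/5.

43/5


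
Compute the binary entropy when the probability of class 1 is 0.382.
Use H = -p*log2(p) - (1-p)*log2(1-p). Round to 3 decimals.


H = -0.382*log2(0.382) - 0.618*log2(0.618) = 0.959.

0.959


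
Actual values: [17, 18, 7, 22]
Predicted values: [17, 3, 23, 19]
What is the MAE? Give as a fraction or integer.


MAE = (1/4) * (|17-17|=0 + |18-3|=15 + |7-23|=16 + |22-19|=3). Sum = 34. MAE = 17/2.

17/2


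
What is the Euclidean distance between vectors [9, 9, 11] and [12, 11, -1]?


d = sqrt(sum of squared differences). (9-12)^2=9, (9-11)^2=4, (11--1)^2=144. Sum = 157.

sqrt(157)


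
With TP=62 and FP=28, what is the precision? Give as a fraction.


Precision = TP / (TP + FP) = 62 / 90 = 31/45.

31/45


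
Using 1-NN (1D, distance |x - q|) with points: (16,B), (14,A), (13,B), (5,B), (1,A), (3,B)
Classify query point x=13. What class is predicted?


Distances: |16-13|=3, |14-13|=1, |13-13|=0, |5-13|=8, |1-13|=12, |3-13|=10. 1 nearest: (13,B). Counts: {'B': 1}. Majority class: B.

B


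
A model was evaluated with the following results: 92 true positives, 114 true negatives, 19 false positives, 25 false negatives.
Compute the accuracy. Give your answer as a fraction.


Accuracy = (TP + TN) / (TP + TN + FP + FN) = (92 + 114) / 250 = 103/125.

103/125


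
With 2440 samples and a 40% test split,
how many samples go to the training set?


Test set = 2440 * 40% = 976. Training set = 2440 - 976 = 1464.

1464


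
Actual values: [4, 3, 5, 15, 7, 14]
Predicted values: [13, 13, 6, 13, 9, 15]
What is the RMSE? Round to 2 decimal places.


MSE = 31.8333. RMSE = sqrt(31.8333) = 5.64.

5.64


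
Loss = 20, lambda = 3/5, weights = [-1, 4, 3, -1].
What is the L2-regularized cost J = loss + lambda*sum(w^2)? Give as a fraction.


L2 sq norm = sum(w^2) = 27. J = 20 + 3/5 * 27 = 181/5.

181/5


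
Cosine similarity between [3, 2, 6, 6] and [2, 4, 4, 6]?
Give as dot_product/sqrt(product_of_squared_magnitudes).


dot = 74. |a|^2 = 85, |b|^2 = 72. cos = 74/sqrt(6120).

74/sqrt(6120)


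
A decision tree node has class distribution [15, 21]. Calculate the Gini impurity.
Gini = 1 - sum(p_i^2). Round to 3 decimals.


Total = 36. Proportions: 15/36, 21/36. sum(p_i^2) = 0.5139. Gini = 1 - 0.5139 = 0.4861, which rounds to 0.486.

0.486


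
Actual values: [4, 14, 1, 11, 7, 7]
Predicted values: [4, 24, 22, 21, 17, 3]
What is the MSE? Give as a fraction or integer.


MSE = (1/6) * ((4-4)^2=0 + (14-24)^2=100 + (1-22)^2=441 + (11-21)^2=100 + (7-17)^2=100 + (7-3)^2=16). Sum = 757. MSE = 757/6.

757/6


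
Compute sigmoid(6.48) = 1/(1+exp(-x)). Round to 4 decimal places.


sigma(6.48) = 1/(1+e^(-6.48)) = 1/(1+0.001534) = 1/1.001534 = 0.9985.

0.9985


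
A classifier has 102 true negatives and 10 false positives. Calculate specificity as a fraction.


Specificity = TN / (TN + FP) = 102 / 112 = 51/56.

51/56


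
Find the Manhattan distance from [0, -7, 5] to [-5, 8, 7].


d = sum of absolute differences: |0--5|=5 + |-7-8|=15 + |5-7|=2 = 22.

22


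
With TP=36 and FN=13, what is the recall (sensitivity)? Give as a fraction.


Recall = TP / (TP + FN) = 36 / 49 = 36/49.

36/49


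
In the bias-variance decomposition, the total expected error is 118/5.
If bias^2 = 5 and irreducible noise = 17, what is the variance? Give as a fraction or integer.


Total error = bias^2 + variance + irreducible noise. So variance = 118/5 - 5 - 17 = 8/5.

8/5


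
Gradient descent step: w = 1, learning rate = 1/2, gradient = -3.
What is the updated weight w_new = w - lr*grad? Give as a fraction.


w_new = 1 - 1/2 * -3 = 1 - -3/2 = 5/2.

5/2


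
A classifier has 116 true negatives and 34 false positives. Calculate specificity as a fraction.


Specificity = TN / (TN + FP) = 116 / 150 = 58/75.

58/75


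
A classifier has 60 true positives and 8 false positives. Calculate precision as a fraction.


Precision = TP / (TP + FP) = 60 / 68 = 15/17.

15/17


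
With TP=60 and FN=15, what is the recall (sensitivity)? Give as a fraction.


Recall = TP / (TP + FN) = 60 / 75 = 4/5.

4/5


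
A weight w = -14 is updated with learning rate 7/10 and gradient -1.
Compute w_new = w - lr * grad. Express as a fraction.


w_new = -14 - 7/10 * -1 = -14 - -7/10 = -133/10.

-133/10


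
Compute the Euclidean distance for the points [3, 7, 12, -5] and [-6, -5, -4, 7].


d = sqrt(sum of squared differences). (3--6)^2=81, (7--5)^2=144, (12--4)^2=256, (-5-7)^2=144. Sum = 625.

25


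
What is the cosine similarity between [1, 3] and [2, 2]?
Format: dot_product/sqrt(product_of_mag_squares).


dot = 8. |a|^2 = 10, |b|^2 = 8. cos = 8/sqrt(80).

8/sqrt(80)


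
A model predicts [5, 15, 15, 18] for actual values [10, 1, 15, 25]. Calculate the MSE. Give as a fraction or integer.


MSE = (1/4) * ((10-5)^2=25 + (1-15)^2=196 + (15-15)^2=0 + (25-18)^2=49). Sum = 270. MSE = 135/2.

135/2


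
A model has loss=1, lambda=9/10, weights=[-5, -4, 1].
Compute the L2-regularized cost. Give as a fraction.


L2 sq norm = sum(w^2) = 42. J = 1 + 9/10 * 42 = 194/5.

194/5


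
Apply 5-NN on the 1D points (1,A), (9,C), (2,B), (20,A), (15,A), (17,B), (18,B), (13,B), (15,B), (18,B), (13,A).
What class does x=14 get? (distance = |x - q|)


Distances: |1-14|=13, |9-14|=5, |2-14|=12, |20-14|=6, |15-14|=1, |17-14|=3, |18-14|=4, |13-14|=1, |15-14|=1, |18-14|=4, |13-14|=1. 5 nearest: (15,A), (13,A), (13,B), (15,B), (17,B). Counts: {'A': 2, 'B': 3}. Majority class: B.

B


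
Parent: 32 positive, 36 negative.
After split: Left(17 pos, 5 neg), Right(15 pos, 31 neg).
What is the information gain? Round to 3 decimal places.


H(parent) = 0.9975. H(left) = 0.7732, H(right) = 0.9109. Weighted = (22/68)*0.7732 + (46/68)*0.9109 = 0.8664. IG = 0.9975 - 0.8664 = 0.1311, which rounds to 0.131.

0.131


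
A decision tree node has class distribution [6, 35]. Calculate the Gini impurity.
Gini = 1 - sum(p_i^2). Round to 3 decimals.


Total = 41. Proportions: 6/41, 35/41. sum(p_i^2) = 0.7501. Gini = 1 - 0.7501 = 0.2499, which rounds to 0.250.

0.250


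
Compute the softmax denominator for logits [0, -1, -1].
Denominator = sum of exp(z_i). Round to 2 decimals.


Denom = e^0=1.0000 + e^-1=0.3679 + e^-1=0.3679. Sum = 1.7358, which rounds to 1.74.

1.74


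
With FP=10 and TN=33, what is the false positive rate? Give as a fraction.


FPR = FP / (FP + TN) = 10 / 43 = 10/43.

10/43


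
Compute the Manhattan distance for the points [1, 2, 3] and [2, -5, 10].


d = sum of absolute differences: |1-2|=1 + |2--5|=7 + |3-10|=7 = 15.

15


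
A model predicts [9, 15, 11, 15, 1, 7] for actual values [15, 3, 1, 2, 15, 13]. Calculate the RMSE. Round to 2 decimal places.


MSE = 113.5000. RMSE = sqrt(113.5000) = 10.65.

10.65


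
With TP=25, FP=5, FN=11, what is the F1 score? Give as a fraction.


Precision = 25/30 = 5/6. Recall = 25/36 = 25/36. F1 = 2*P*R/(P+R) = 25/33.

25/33
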